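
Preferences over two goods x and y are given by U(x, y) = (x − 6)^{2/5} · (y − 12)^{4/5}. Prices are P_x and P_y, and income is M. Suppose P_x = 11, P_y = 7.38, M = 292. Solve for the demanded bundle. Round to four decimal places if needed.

x* = 10.1648, y* = 24.4155

This is Cobb-Douglas in (x−6, y−12): tangency gives 0.4·P_y·(y−12) = 0.8·P_x·(x−6).
Substituting into the budget: x* = 6 + 1/3·(M − 6·P_x − 12·P_y)/P_x, and y* = 12 + 2/3·(…)/P_y.
Discretionary income = 292 − 6·11 − 12·7.38 = 137.44; x* = 6 + 1/3·137.44/11 = 10.1648; y* = 12 + 2/3·137.44/7.38 = 24.4155.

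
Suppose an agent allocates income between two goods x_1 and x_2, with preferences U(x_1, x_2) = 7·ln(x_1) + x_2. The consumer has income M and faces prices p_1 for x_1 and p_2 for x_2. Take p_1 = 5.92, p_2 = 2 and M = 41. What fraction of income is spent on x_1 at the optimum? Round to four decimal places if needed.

Set MRS = p_1/p_2: (7/x_1)/1 = p_1/p_2.
So x_1*(p_1,p_2) = 7·p_2/p_1, independent of income; and x_2* = (M − 7·p_2)/p_2.
At the given prices: x_1* = 7·2/5.92 = 2.3649, and x_2* = 13.5.
Expenditure on x_1: 5.92·2.3649 = 14; share = 0.3415.

share on x_1 = 0.3415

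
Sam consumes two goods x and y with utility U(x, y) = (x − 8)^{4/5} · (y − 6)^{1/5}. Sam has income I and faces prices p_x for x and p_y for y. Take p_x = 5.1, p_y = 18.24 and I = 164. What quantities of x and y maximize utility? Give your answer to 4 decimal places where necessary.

Discretionary income = 164 − 8·5.1 − 6·18.24 = 13.76; x* = 8 + 0.8·13.76/5.1 = 10.1584; y* = 6 + 0.2·13.76/18.24 = 6.1509.

x* = 10.1584, y* = 6.1509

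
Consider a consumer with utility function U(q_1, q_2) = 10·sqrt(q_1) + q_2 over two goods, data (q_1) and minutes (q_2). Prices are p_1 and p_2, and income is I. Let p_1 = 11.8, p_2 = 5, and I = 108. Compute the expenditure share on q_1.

share on q_1 = 0.4904

MU_q_1 = 5/√q_1, MU_q_2 = 1. Tangency: 5/√q_1 = p_1/p_2.
Thus q_1* = (5·p_2/p_1)² — independent of I — with the rest of income spent on q_2.
Plugging in: q_1* = (5·5/11.8)² = 4.4887, q_2* = 11.0068.
Expenditure on q_1: 11.8·4.4887 = 52.9661; share = 0.4904.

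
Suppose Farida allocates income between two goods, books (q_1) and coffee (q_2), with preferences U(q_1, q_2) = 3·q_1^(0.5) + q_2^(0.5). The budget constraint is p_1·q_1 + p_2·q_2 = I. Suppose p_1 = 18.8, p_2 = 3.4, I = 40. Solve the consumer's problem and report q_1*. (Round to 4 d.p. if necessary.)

From the CES first-order condition, 3·(q_2/q_1)^(0.5) = p_1/p_2.
Hence q_2/q_1 = ((1/3)·p_1/p_2)^(1/(0.5)), i.e. raised to the 2 power.
Substitute q_2 = (q_2/q_1)·q_1 into the budget: q_1* = I/(p_1 + p_2·(q_2/q_1)).
Numerically q_2/q_1 = 3.397155, so q_1* = 40/(18.8 + 3.4·3.397155) = 1.3179.

q_1* = 1.3179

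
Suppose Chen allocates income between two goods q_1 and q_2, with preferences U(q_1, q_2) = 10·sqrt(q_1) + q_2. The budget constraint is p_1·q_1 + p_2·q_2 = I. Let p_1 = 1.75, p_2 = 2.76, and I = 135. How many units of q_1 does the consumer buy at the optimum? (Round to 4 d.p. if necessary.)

MU_q_1 = 5/√q_1, MU_q_2 = 1. Tangency: 5/√q_1 = p_1/p_2.
Solve: √q_1 = 5·p_2/p_1, so q_1*(p_1,p_2) = (5·p_2/p_1)², and q_2* = (I − p_1·q_1*)/p_2.
Plugging in: q_1* = (5·2.76/1.75)² = 62.1845.

q_1* = 62.1845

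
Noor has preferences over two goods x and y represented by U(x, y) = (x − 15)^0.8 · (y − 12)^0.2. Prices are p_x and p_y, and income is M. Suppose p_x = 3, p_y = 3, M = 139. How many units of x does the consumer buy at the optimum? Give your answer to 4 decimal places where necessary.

x* = 30.4667

This is Cobb-Douglas in (x−15, y−12): tangency gives 0.8·p_y·(y−12) = 0.2·p_x·(x−15).
After buying the subsistence bundle (15, 12), a share 0.8 of the remaining income goes to x: x* = 15 + 0.8·(M − 15p_x − 12p_y)/p_x.
Discretionary income = 139 − 15·3 − 12·3 = 58; x* = 15 + 0.8·58/3 = 30.4667.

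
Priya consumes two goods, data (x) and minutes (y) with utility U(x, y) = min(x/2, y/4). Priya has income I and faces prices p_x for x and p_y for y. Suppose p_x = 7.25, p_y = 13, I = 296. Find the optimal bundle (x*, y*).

x* = 8.9023, y* = 17.8045

With perfect complements, no substitution: consume in ratio x:y = 2:4.
Budget: p_x·x + p_y·2·x = I, so (2·p_x + 4·p_y)·x = 2·I.
Demand: x*(p_x,p_y,I) = 2·I/(2·p_x + 4·p_y), y* = 4·I/(2·p_x + 4·p_y).
Here 2·7.25 + 4·13 = 66.5, giving x* = 8.9023 and y* = 17.8045.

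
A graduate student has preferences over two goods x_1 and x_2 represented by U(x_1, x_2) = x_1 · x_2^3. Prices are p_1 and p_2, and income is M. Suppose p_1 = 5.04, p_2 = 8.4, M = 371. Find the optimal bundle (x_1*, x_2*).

MU_x_1/MU_x_2 = (x_2)/(3·x_1); tangency sets this equal to p_1/p_2.
Rearranging, p_2·x_2 = 3·p_1·x_1. Substituting into the budget gives p_1·x_1·(1 + 3) = M.
Demand: x_1*(p_1,p_2,M) = 0.25·M/p_1 and x_2* = 0.75·M/p_2.
At p_1=5.04, p_2=8.4, M=371: x_1* = 0.25·371/5.04 = 18.4028, x_2* = 33.125.

x_1* = 18.4028, x_2* = 33.125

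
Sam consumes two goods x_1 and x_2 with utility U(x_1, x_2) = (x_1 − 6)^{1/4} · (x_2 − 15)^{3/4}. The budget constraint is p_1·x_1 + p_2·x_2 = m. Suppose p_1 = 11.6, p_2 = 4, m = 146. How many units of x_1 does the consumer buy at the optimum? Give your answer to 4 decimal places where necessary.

Substituting into the budget: x_1* = 6 + 0.25·(m − 6·p_1 − 15·p_2)/p_1, and x_2* = 15 + 0.75·(…)/p_2.
Discretionary income = 146 − 6·11.6 − 15·4 = 16.4; x_1* = 6 + 0.25·16.4/11.6 = 6.3534.

x_1* = 6.3534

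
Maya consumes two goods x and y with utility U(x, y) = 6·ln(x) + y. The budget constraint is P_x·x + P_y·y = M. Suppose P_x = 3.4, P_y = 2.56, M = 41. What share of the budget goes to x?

share on x = 0.3746

Set MRS = P_x/P_y: (6/x)/1 = P_x/P_y.
So x*(P_x,P_y) = 6·P_y/P_x, independent of income; and y* = (M − 6·P_y)/P_y.
At the given prices: x* = 6·2.56/3.4 = 4.5176, and y* = 10.0156.
Expenditure on x: 3.4·4.5176 = 15.36; share = 0.3746.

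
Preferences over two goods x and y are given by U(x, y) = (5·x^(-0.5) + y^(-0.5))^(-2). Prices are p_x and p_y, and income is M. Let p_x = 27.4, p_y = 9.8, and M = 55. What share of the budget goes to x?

From the CES first-order condition, 5·(y/x)^(1.5) = p_x/p_y.
Solve for the ratio: y/x = [(1/5)·p_x/p_y]^(2/3).
Substitute y = (y/x)·x into the budget: x* = M/(p_x + p_y·(y/x)).
Numerically y/x = 0.678739, so x* = 55/(27.4 + 9.8·0.678739) = 1.6152 and y* = 0.678739·1.6152 = 1.0963.
Expenditure on x: 27.4·1.6152 = 44.2563; share = 0.8047.

share on x = 0.8047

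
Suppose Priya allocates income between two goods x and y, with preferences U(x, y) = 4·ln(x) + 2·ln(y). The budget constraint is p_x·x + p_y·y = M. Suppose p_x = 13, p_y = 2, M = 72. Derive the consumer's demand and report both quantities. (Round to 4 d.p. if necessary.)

The MRS is 2·y/x. Set MRS = p_x/p_y.
So 4·p_y·y = 2·p_x·x; combined with the budget, a share 2/3 of income goes to x.
Demand: x*(p_x,p_y,M) = 2/3·M/p_x and y* = 1/3·M/p_y.
At p_x=13, p_y=2, M=72: x* = 2/3·72/13 = 3.6923, y* = 12.

x* = 3.6923, y* = 12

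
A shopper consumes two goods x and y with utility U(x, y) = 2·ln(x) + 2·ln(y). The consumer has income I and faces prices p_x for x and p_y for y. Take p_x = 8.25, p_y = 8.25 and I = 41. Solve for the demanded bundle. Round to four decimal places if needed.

x* = 2.4848, y* = 2.4848

The MRS is y/x. Set MRS = p_x/p_y.
So 2·p_y·y = 2·p_x·x; combined with the budget, a share 0.5 of income goes to x.
Demand: x*(p_x,p_y,I) = 0.5·I/p_x and y* = 0.5·I/p_y.
At p_x=8.25, p_y=8.25, I=41: x* = 0.5·41/8.25 = 2.4848, y* = 2.4848.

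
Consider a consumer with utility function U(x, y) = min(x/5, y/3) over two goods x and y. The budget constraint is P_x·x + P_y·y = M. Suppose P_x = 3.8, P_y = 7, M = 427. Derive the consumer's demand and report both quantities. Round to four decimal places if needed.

x* = 53.375, y* = 32.025

Leontief preferences: the optimum is at the kink where x/5 = y/3, i.e. y = (3/5)·x.
Budget: P_x·x + P_y·(3/5)·x = M, so (5·P_x + 3·P_y)·x = 5·M.
Demand: x*(P_x,P_y,M) = 5·M/(5·P_x + 3·P_y), y* = 3·M/(5·P_x + 3·P_y).
Here 5·3.8 + 3·7 = 40, giving x* = 53.375 and y* = 32.025.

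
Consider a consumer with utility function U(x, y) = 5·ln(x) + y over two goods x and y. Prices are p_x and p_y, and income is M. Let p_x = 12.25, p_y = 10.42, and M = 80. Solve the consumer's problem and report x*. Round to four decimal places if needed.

Set MRS = p_x/p_y: (5/x)/1 = p_x/p_y.
So x*(p_x,p_y) = 5·p_y/p_x, independent of income; and y* = (M − 5·p_y)/p_y.
At the given prices: x* = 5·10.42/12.25 = 4.2531.

x* = 4.2531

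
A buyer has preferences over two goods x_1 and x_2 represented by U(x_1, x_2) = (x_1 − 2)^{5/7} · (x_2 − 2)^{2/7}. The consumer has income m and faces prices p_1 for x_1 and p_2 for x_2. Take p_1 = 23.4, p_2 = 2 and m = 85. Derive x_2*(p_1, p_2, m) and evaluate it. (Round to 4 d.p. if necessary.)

Let x_1' = x_1−2, x_2' = x_2−2. MRS = (5/2)·x_2'/x_1' = p_1/p_2.
Substituting into the budget: x_1* = 2 + 5/7·(m − 2·p_1 − 2·p_2)/p_1, and x_2* = 2 + 2/7·(…)/p_2.
Discretionary income = 85 − 2·23.4 − 2·2 = 34.2; x_2* = 2 + 2/7·34.2/2 = 6.8857.

x_2* = 6.8857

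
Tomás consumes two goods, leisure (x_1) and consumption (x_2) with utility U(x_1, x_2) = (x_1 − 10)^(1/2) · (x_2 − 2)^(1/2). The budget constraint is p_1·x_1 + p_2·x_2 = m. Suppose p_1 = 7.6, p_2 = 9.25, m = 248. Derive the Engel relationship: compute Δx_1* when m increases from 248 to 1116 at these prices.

Δx_1* = 57.1053

Let x_1' = x_1−10, x_2' = x_2−2. MRS = x_2'/x_1' = p_1/p_2.
After buying the subsistence bundle (10, 2), a share 0.5 of the remaining income goes to x_1: x_1* = 10 + 0.5·(m − 10p_1 − 2p_2)/p_1.
Discretionary income = 248 − 10·7.6 − 2·9.25 = 153.5; x_1* = 10 + 0.5·153.5/7.6 = 20.0987.
At m' = 1116: x_1* = 77.2039. Change: 77.2039 − 20.0987 = 57.1053.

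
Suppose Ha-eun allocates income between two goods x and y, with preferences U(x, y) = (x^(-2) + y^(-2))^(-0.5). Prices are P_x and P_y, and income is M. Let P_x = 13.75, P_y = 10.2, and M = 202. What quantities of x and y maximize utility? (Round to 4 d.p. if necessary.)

MU_x ∝ x^(-3), MU_y ∝ y^(-3), so MRS = (y/x)^(3) = P_x/P_y.
Solve for the ratio: y/x = [P_x/P_y]^(1/3).
Substitute y = (y/x)·x into the budget: x* = M/(P_x + P_y·(y/x)).
Numerically y/x = 1.104674, so x* = 202/(13.75 + 10.2·1.104674) = 8.0743 and y* = 1.104674·8.0743 = 8.9195.

x* = 8.0743, y* = 8.9195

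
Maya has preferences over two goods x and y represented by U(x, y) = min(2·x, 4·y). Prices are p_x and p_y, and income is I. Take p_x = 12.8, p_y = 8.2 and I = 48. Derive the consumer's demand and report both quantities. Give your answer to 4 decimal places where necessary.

x* = 2.8402, y* = 1.4201

With perfect complements, no substitution: consume in ratio x:y = 4:2.
Budget: p_x·x + p_y·(1/2)·x = I, so (4·p_x + 2·p_y)·x = 4·I.
Demand: x*(p_x,p_y,I) = 4·I/(4·p_x + 2·p_y), y* = 2·I/(4·p_x + 2·p_y).
Here 4·12.8 + 2·8.2 = 67.6, giving x* = 2.8402 and y* = 1.4201.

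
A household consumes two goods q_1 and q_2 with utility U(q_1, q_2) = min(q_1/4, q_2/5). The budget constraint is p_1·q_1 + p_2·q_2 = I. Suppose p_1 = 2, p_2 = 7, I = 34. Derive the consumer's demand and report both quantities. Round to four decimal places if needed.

Demand: q_1*(p_1,p_2,I) = 4·I/(4·p_1 + 5·p_2), q_2* = 5·I/(4·p_1 + 5·p_2).
Here 4·2 + 5·7 = 43, giving q_1* = 3.1628 and q_2* = 3.9535.

q_1* = 3.1628, q_2* = 3.9535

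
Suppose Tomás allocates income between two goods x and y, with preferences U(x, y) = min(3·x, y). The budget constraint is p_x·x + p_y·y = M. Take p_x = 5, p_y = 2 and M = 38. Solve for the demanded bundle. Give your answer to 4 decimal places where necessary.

With perfect complements, no substitution: consume in ratio x:y = 1:3.
Budget: p_x·x + p_y·3·x = M, so (p_x + 3·p_y)·x = M.
Demand: x*(p_x,p_y,M) = M/(p_x + 3·p_y), y* = 3·M/(p_x + 3·p_y).
Here 5 + 3·2 = 11, giving x* = 3.4545 and y* = 10.3636.

x* = 3.4545, y* = 10.3636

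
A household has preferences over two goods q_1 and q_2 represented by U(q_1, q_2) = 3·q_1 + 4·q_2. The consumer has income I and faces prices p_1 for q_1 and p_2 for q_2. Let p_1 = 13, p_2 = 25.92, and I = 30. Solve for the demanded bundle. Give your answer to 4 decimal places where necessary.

q_1* = 2.3077, q_2* = 0

Perfect substitutes: compare marginal utility per dollar. 3/p_1 vs 4/p_2 → 0.2308 vs 0.1543.
q_1 gives more utility per dollar, so spend all income on q_1: q_1* = I/p_1, q_2* = 0.
Numerically: q_1* = 2.3077, q_2* = 0.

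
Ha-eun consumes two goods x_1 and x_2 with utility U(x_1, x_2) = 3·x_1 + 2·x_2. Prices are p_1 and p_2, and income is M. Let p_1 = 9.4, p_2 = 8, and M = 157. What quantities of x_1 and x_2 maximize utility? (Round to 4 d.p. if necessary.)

Perfect substitutes: compare marginal utility per dollar. 3/p_1 vs 2/p_2 → 0.3191 vs 0.25.
x_1 gives more utility per dollar, so spend all income on x_1: x_1* = M/p_1, x_2* = 0.
Numerically: x_1* = 16.7021, x_2* = 0.

x_1* = 16.7021, x_2* = 0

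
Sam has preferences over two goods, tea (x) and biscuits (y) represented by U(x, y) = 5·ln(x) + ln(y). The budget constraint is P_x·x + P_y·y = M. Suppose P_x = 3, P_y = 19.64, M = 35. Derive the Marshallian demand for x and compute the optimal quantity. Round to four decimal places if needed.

x* = 9.7222

The MRS is 5·y/x. Set MRS = P_x/P_y.
So 5·P_y·y = P_x·x; combined with the budget, a share 5/6 of income goes to x.
Demand: x*(P_x,P_y,M) = 5/6·M/P_x and y* = 1/6·M/P_y.
At P_x=3, P_y=19.64, M=35: x* = 5/6·35/3 = 9.7222.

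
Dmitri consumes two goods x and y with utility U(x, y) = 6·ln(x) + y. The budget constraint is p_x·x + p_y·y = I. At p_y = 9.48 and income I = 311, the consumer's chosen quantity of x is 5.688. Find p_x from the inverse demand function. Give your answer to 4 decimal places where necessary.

p_x = 10

MU_x = 6/x, MU_y = 1. Tangency: 6/x = p_x/p_y.
So x*(p_x,p_y) = 6·p_y/p_x, independent of income; and y* = (I − 6·p_y)/p_y.
Set x* = 5.688 in the demand function and solve for p_x: p_x = 10.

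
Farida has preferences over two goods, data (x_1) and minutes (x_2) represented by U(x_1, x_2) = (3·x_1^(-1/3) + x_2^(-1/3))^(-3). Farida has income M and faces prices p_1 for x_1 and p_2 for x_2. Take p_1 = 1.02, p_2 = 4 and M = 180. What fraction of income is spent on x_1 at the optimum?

share on x_1 = 0.6183

MRS = MU_x_1/MU_x_2 = 3·(x_2/x_1)^(4/3). Set equal to p_1/p_2.
Hence x_2/x_1 = ((1/3)·p_1/p_2)^(1/(4/3)), i.e. raised to the 0.75 power.
With the ratio pinned down, the budget gives x_1* = M/(p_1 + p_2·(x_2/x_1)) and x_2* = (x_2/x_1)·x_1*.
Numerically x_2/x_1 = 0.157422, so x_1* = 180/(1.02 + 4·0.157422) = 109.1117 and x_2* = 0.157422·109.1117 = 17.1765.
Expenditure on x_1: 1.02·109.1117 = 111.2939; share = 0.6183.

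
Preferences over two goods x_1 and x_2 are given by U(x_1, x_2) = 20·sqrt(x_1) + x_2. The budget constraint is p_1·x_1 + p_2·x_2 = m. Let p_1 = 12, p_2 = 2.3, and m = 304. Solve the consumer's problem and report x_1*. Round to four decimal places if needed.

x_1* = 3.6736

Solve: √x_1 = 10·p_2/p_1, so x_1*(p_1,p_2) = (10·p_2/p_1)², and x_2* = (m − p_1·x_1*)/p_2.
Plugging in: x_1* = (10·2.3/12)² = 3.6736.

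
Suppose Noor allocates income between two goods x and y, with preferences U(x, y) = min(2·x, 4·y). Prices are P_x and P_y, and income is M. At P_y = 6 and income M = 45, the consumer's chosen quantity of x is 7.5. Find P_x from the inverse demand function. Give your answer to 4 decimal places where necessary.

Leontief preferences: the optimum is at the kink where x/4 = y/2, i.e. y = (1/2)·x.
Budget: P_x·x + P_y·(1/2)·x = M, so (4·P_x + 2·P_y)·x = 4·M.
Demand: x*(P_x,P_y,M) = 4·M/(4·P_x + 2·P_y), y* = 2·M/(4·P_x + 2·P_y).
Set x* = 7.5 in the demand function and solve for P_x: P_x = 3.

P_x = 3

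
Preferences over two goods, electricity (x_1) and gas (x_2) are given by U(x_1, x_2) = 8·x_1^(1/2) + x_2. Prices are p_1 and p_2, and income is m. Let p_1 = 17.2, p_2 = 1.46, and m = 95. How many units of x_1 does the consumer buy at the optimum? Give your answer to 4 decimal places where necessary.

MU_x_1 = 4/√x_1, MU_x_2 = 1. Tangency: 4/√x_1 = p_1/p_2.
Thus x_1* = (4·p_2/p_1)² — independent of m — with the rest of income spent on x_2.
Plugging in: x_1* = (4·1.46/17.2)² = 0.1153.

x_1* = 0.1153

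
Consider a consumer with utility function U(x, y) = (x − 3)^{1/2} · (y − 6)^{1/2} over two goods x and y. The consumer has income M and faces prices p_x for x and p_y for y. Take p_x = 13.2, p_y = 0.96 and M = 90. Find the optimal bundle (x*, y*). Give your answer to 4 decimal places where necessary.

MRS = (y−6)/(x−3). Tangency with p_x/p_y gives y−6 = (p_x/p_y)·(x−3).
After buying the subsistence bundle (3, 6), a share 0.5 of the remaining income goes to x: x* = 3 + 0.5·(M − 3p_x − 6p_y)/p_x.
Discretionary income = 90 − 3·13.2 − 6·0.96 = 44.64; x* = 3 + 0.5·44.64/13.2 = 4.6909; y* = 6 + 0.5·44.64/0.96 = 29.25.

x* = 4.6909, y* = 29.25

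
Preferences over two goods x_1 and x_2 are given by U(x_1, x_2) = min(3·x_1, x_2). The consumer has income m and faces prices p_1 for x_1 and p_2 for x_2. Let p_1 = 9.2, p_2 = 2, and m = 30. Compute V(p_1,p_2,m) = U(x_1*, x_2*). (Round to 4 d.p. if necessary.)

V = 5.9211

Leontief preferences: the optimum is at the kink where x_1/1 = x_2/3, i.e. x_2 = 3·x_1.
Budget: p_1·x_1 + p_2·3·x_1 = m, so (p_1 + 3·p_2)·x_1 = m.
Demand: x_1*(p_1,p_2,m) = m/(p_1 + 3·p_2), x_2* = 3·m/(p_1 + 3·p_2).
Here 9.2 + 3·2 = 15.2, giving x_1* = 1.9737 and x_2* = 5.9211.
Utility at the optimum: U(1.9737, 5.9211) = 5.9211.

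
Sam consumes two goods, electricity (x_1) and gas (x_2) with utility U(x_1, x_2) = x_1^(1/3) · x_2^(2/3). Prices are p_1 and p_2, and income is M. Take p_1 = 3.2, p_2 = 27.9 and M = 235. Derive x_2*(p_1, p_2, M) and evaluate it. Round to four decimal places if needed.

Tangency: MRS = (1/2)·x_2/x_1 = p_1/p_2.
Rearranging, p_2·x_2 = 2·p_1·x_1. Substituting into the budget gives p_1·x_1·(1 + 2) = M.
Demand: x_1*(p_1,p_2,M) = 1/3·M/p_1 and x_2* = 2/3·M/p_2.
At p_1=3.2, p_2=27.9, M=235: x_2* = 2/3·235/27.9 = 5.6153.

x_2* = 5.6153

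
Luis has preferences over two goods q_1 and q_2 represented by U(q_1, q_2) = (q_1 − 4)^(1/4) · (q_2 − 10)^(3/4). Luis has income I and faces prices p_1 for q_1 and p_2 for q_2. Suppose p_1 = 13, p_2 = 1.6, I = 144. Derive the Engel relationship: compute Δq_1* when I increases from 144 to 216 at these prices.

Let q_1' = q_1−4, q_2' = q_2−10. MRS = (1/3)·q_2'/q_1' = p_1/p_2.
After buying the subsistence bundle (4, 10), a share 0.25 of the remaining income goes to q_1: q_1* = 4 + 0.25·(I − 4p_1 − 10p_2)/p_1.
Discretionary income = 144 − 4·13 − 10·1.6 = 76; q_1* = 4 + 0.25·76/13 = 5.4615.
At I' = 216: q_1* = 6.8462. Change: 6.8462 − 5.4615 = 1.3846.

Δq_1* = 1.3846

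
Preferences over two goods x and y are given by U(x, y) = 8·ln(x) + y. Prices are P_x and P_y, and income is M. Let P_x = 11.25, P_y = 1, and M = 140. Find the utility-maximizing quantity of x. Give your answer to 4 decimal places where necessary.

MU_x = 8/x, MU_y = 1. Tangency: 8/x = P_x/P_y.
So x*(P_x,P_y) = 8·P_y/P_x, independent of income; and y* = (M − 8·P_y)/P_y.
At the given prices: x* = 8·1/11.25 = 0.7111.

x* = 0.7111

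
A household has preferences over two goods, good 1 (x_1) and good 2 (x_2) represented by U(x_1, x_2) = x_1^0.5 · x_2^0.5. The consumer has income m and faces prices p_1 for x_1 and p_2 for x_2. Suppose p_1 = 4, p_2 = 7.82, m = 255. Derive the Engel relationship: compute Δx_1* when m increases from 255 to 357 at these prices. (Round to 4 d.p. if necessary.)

The MRS is x_2/x_1. Set MRS = p_1/p_2.
So 0.5·p_2·x_2 = 0.5·p_1·x_1; combined with the budget, a share 0.5 of income goes to x_1.
Demand: x_1*(p_1,p_2,m) = 0.5·m/p_1 and x_2* = 0.5·m/p_2.
At p_1=4, p_2=7.82, m=255: x_1* = 0.5·255/4 = 31.875.
At m' = 357: x_1* = 44.625. Change: 44.625 − 31.875 = 12.75.

Δx_1* = 12.75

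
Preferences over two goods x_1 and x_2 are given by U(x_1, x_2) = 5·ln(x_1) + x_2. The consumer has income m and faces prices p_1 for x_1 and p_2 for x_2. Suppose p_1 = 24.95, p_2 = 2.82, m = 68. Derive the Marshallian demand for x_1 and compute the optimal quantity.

x_1* = 0.5651

So x_1*(p_1,p_2) = 5·p_2/p_1, independent of income; and x_2* = (m − 5·p_2)/p_2.
At the given prices: x_1* = 5·2.82/24.95 = 0.5651.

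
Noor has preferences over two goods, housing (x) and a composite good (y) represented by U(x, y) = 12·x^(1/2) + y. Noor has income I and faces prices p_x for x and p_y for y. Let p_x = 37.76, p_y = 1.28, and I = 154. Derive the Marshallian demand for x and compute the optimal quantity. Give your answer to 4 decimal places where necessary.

x* = 0.0414

Utility is quasi-linear in y; the FOC for x is 6/√x = p_x/p_y.
Solve: √x = 6·p_y/p_x, so x*(p_x,p_y) = (6·p_y/p_x)², and y* = (I − p_x·x*)/p_y.
Plugging in: x* = (6·1.28/37.76)² = 0.0414.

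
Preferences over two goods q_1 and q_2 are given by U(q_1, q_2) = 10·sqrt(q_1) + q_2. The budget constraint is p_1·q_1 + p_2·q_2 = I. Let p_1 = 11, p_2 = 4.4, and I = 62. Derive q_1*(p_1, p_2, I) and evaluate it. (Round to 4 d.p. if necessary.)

Utility is quasi-linear in q_2; the FOC for q_1 is 5/√q_1 = p_1/p_2.
Thus q_1* = (5·p_2/p_1)² — independent of I — with the rest of income spent on q_2.
Plugging in: q_1* = (5·4.4/11)² = 4.

q_1* = 4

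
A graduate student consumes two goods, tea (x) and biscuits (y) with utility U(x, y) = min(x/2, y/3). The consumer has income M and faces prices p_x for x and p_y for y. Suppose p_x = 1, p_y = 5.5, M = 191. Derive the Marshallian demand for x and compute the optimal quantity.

x* = 20.6486

With perfect complements, no substitution: consume in ratio x:y = 2:3.
Budget: p_x·x + p_y·(3/2)·x = M, so (2·p_x + 3·p_y)·x = 2·M.
Demand: x*(p_x,p_y,M) = 2·M/(2·p_x + 3·p_y), y* = 3·M/(2·p_x + 3·p_y).
Here 2·1 + 3·5.5 = 18.5, giving x* = 20.6486.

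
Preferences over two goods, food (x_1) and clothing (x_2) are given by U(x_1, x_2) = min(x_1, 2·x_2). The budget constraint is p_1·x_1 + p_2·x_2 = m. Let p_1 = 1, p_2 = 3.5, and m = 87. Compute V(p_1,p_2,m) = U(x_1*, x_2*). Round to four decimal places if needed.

With perfect complements, no substitution: consume in ratio x_1:x_2 = 2:1.
Budget: p_1·x_1 + p_2·(1/2)·x_1 = m, so (2·p_1 + p_2)·x_1 = 2·m.
Demand: x_1*(p_1,p_2,m) = 2·m/(2·p_1 + p_2), x_2* = m/(2·p_1 + p_2).
Here 2·1 + 3.5 = 5.5, giving x_1* = 31.6364 and x_2* = 15.8182.
Utility at the optimum: U(31.6364, 15.8182) = 31.6364.

V = 31.6364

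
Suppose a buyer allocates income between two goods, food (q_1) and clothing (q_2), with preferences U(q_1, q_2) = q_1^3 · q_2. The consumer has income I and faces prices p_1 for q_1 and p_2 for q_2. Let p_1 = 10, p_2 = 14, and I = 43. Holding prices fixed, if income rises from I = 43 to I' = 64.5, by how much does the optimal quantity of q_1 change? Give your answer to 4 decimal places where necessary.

The MRS is 3·q_2/q_1. Set MRS = p_1/p_2.
Rearranging, p_2·q_2 = (1/3)·p_1·q_1. Substituting into the budget gives p_1·q_1·(1 + (1/3)) = I.
Demand: q_1*(p_1,p_2,I) = 0.75·I/p_1 and q_2* = 0.25·I/p_2.
At p_1=10, p_2=14, I=43: q_1* = 0.75·43/10 = 3.225.
At I' = 64.5: q_1* = 4.8375. Change: 4.8375 − 3.225 = 1.6125.

Δq_1* = 1.6125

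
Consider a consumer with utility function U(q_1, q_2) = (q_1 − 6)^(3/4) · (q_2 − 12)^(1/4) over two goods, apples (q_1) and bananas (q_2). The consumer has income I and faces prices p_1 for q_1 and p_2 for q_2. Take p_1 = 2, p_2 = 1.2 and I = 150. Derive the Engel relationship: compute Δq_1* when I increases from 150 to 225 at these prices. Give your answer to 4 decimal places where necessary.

MRS = 3·(q_2−12)/(q_1−6). Tangency with p_1/p_2 gives q_2−12 = (1/3)·(p_1/p_2)·(q_1−6).
After buying the subsistence bundle (6, 12), a share 0.75 of the remaining income goes to q_1: q_1* = 6 + 0.75·(I − 6p_1 − 12p_2)/p_1.
Discretionary income = 150 − 6·2 − 12·1.2 = 123.6; q_1* = 6 + 0.75·123.6/2 = 52.35.
At I' = 225: q_1* = 80.475. Change: 80.475 − 52.35 = 28.125.

Δq_1* = 28.125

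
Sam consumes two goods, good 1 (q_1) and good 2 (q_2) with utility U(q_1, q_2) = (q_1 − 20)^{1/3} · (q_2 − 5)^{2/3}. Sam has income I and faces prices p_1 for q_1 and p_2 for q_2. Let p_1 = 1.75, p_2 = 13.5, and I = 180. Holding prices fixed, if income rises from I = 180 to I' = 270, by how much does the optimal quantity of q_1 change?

Let q_1' = q_1−20, q_2' = q_2−5. MRS = (1/2)·q_2'/q_1' = p_1/p_2.
Substituting into the budget: q_1* = 20 + 1/3·(I − 20·p_1 − 5·p_2)/p_1, and q_2* = 5 + 2/3·(…)/p_2.
Discretionary income = 180 − 20·1.75 − 5·13.5 = 77.5; q_1* = 20 + 1/3·77.5/1.75 = 34.7619.
At I' = 270: q_1* = 51.9048. Change: 51.9048 − 34.7619 = 17.1429.

Δq_1* = 17.1429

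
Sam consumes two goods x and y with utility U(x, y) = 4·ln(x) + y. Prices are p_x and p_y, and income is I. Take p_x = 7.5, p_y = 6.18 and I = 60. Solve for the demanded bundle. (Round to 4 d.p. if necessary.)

Set MRS = p_x/p_y: (4/x)/1 = p_x/p_y.
So x*(p_x,p_y) = 4·p_y/p_x, independent of income; and y* = (I − 4·p_y)/p_y.
At the given prices: x* = 4·6.18/7.5 = 3.296, and y* = 5.7087.

x* = 3.296, y* = 5.7087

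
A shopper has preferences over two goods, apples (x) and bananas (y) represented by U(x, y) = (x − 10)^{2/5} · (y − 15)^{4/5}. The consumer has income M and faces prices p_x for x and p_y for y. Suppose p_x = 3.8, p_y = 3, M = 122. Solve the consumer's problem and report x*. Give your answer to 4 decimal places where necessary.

Substituting into the budget: x* = 10 + 1/3·(M − 10·p_x − 15·p_y)/p_x, and y* = 15 + 2/3·(…)/p_y.
Discretionary income = 122 − 10·3.8 − 15·3 = 39; x* = 10 + 1/3·39/3.8 = 13.4211.

x* = 13.4211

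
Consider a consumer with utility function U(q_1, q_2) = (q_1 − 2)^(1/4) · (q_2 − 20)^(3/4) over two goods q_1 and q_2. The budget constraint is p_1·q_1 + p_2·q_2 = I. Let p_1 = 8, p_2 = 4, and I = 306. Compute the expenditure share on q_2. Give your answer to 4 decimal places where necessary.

share on q_2 = 0.7761

This is Cobb-Douglas in (q_1−2, q_2−20): tangency gives 0.25·p_2·(q_2−20) = 0.75·p_1·(q_1−2).
Substituting into the budget: q_1* = 2 + 0.25·(I − 2·p_1 − 20·p_2)/p_1, and q_2* = 20 + 0.75·(…)/p_2.
Discretionary income = 306 − 2·8 − 20·4 = 210; q_1* = 2 + 0.25·210/8 = 8.5625; q_2* = 20 + 0.75·210/4 = 59.375.
Expenditure on q_2: 4·59.375 = 237.5; share = 0.7761.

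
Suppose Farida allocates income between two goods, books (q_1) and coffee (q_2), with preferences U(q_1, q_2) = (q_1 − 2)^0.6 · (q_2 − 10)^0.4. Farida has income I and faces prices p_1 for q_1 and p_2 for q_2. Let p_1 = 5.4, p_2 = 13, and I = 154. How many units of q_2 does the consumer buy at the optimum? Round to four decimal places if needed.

MRS = (3/2)·(q_2−10)/(q_1−2). Tangency with p_1/p_2 gives q_2−10 = (2/3)·(p_1/p_2)·(q_1−2).
After buying the subsistence bundle (2, 10), a share 0.6 of the remaining income goes to q_1: q_1* = 2 + 0.6·(I − 2p_1 − 10p_2)/p_1.
Discretionary income = 154 − 2·5.4 − 10·13 = 13.2; q_2* = 10 + 0.4·13.2/13 = 10.4062.

q_2* = 10.4062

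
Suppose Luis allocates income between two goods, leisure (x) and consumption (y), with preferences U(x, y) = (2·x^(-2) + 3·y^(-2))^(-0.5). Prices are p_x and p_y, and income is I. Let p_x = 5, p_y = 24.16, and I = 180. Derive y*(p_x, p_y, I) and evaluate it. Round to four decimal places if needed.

With the ratio pinned down, the budget gives x* = I/(p_x + p_y·(y/x)) and y* = (y/x)·x*.
Numerically y/x = 0.677103, so x* = 180/(5 + 24.16·0.677103) = 8.4274 and y* = 0.677103·8.4274 = 5.7062.

y* = 5.7062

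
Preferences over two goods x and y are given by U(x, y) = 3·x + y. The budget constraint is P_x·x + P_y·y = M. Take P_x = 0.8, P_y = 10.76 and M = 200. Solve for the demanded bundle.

Linear utility — the consumer picks whichever good has higher MU/price: 3/0.8 = 3.75 vs 1/10.76 = 0.0929.
x gives more utility per dollar, so spend all income on x: x* = M/P_x, y* = 0.
Numerically: x* = 250, y* = 0.

x* = 250, y* = 0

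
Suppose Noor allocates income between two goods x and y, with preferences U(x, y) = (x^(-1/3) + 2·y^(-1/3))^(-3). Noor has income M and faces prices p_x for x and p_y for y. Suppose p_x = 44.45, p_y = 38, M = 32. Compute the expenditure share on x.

share on x = 0.3821

MU_x ∝ x^(-4/3), MU_y ∝ 2·y^(-4/3), so MRS = (1/2)·(y/x)^(4/3) = p_x/p_y.
Solve for the ratio: y/x = [2·p_x/p_y]^(0.75).
Substitute y = (y/x)·x into the budget: x* = M/(p_x + p_y·(y/x)).
Numerically y/x = 1.891641, so x* = 32/(44.45 + 38·1.891641) = 0.2751 and y* = 1.891641·0.2751 = 0.5203.
Expenditure on x: 44.45·0.2751 = 12.227; share = 0.3821.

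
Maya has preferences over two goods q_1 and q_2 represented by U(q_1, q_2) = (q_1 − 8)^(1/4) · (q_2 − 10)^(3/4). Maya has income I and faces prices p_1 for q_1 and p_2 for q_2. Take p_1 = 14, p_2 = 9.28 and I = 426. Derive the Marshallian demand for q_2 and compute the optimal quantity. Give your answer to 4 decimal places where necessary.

q_2* = 27.8772

This is Cobb-Douglas in (q_1−8, q_2−10): tangency gives 0.25·p_2·(q_2−10) = 0.75·p_1·(q_1−8).
Substituting into the budget: q_1* = 8 + 0.25·(I − 8·p_1 − 10·p_2)/p_1, and q_2* = 10 + 0.75·(…)/p_2.
Discretionary income = 426 − 8·14 − 10·9.28 = 221.2; q_2* = 10 + 0.75·221.2/9.28 = 27.8772.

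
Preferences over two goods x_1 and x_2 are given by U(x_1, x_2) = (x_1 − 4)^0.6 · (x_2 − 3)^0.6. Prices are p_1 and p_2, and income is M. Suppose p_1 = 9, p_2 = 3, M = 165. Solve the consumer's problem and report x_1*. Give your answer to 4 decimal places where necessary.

x_1* = 10.6667

Let x_1' = x_1−4, x_2' = x_2−3. MRS = x_2'/x_1' = p_1/p_2.
After buying the subsistence bundle (4, 3), a share 0.5 of the remaining income goes to x_1: x_1* = 4 + 0.5·(M − 4p_1 − 3p_2)/p_1.
Discretionary income = 165 − 4·9 − 3·3 = 120; x_1* = 4 + 0.5·120/9 = 10.6667.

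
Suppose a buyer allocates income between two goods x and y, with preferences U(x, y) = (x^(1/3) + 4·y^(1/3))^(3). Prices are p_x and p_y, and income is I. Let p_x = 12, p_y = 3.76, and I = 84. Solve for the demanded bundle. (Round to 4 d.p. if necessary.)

x* = 0.4578, y* = 20.8795

MU_x ∝ x^(-2/3), MU_y ∝ 4·y^(-2/3), so MRS = (1/4)·(y/x)^(2/3) = p_x/p_y.
Solve for the ratio: y/x = [4·p_x/p_y]^(1.5).
Substitute y = (y/x)·x into the budget: x* = I/(p_x + p_y·(y/x)).
Numerically y/x = 45.612102, so x* = 84/(12 + 3.76·45.612102) = 0.4578 and y* = 45.612102·0.4578 = 20.8795.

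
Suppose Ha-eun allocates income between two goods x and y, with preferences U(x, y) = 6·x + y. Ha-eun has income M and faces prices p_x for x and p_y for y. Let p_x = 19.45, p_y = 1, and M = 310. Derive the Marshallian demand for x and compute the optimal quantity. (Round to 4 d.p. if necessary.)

y gives more utility per dollar, so spend all income on y: y* = M/p_y, x* = 0.
Numerically: x* = 0, y* = 310.

x* = 0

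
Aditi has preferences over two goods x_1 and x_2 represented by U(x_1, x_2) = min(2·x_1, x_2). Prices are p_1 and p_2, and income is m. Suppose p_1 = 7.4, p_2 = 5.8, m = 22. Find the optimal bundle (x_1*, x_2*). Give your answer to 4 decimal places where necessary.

Leontief preferences: the optimum is at the kink where x_1/1 = x_2/2, i.e. x_2 = 2·x_1.
Budget: p_1·x_1 + p_2·2·x_1 = m, so (p_1 + 2·p_2)·x_1 = m.
Demand: x_1*(p_1,p_2,m) = m/(p_1 + 2·p_2), x_2* = 2·m/(p_1 + 2·p_2).
Here 7.4 + 2·5.8 = 19, giving x_1* = 1.1579 and x_2* = 2.3158.

x_1* = 1.1579, x_2* = 2.3158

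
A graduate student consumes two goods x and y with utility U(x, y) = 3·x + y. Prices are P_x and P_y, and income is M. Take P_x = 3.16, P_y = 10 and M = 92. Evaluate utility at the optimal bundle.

V = 87.3418

x gives more utility per dollar, so spend all income on x: x* = M/P_x, y* = 0.
Numerically: x* = 29.1139, y* = 0.
Utility at the optimum: U(29.1139, 0) = 87.3418.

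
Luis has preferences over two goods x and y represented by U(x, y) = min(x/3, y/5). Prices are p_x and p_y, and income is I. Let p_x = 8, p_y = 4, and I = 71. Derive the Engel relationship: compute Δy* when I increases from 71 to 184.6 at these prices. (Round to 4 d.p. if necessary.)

Δy* = 12.9091

Leontief preferences: the optimum is at the kink where x/3 = y/5, i.e. y = (5/3)·x.
Budget: p_x·x + p_y·(5/3)·x = I, so (3·p_x + 5·p_y)·x = 3·I.
Demand: x*(p_x,p_y,I) = 3·I/(3·p_x + 5·p_y), y* = 5·I/(3·p_x + 5·p_y).
Here 3·8 + 5·4 = 44, giving y* = 8.0682.
At I' = 184.6: y* = 20.9773. Change: 20.9773 − 8.0682 = 12.9091.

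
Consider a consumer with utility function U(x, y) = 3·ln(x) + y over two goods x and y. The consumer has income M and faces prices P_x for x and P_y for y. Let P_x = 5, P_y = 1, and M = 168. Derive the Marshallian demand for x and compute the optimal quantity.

x* = 0.6

Set MRS = P_x/P_y: (3/x)/1 = P_x/P_y.
So x*(P_x,P_y) = 3·P_y/P_x, independent of income; and y* = (M − 3·P_y)/P_y.
At the given prices: x* = 3·1/5 = 0.6.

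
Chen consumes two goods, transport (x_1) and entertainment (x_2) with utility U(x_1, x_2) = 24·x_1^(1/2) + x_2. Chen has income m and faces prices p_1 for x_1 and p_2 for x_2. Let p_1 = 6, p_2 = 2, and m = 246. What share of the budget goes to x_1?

Utility is quasi-linear in x_2; the FOC for x_1 is 12/√x_1 = p_1/p_2.
Solve: √x_1 = 12·p_2/p_1, so x_1*(p_1,p_2) = (12·p_2/p_1)², and x_2* = (m − p_1·x_1*)/p_2.
Plugging in: x_1* = (12·2/6)² = 16, x_2* = 75.
Expenditure on x_1: 6·16 = 96; share = 0.3902.

share on x_1 = 0.3902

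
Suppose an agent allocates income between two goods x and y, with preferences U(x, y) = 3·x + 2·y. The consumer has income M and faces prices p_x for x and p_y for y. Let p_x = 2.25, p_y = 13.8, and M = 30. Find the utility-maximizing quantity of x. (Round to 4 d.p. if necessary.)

x gives more utility per dollar, so spend all income on x: x* = M/p_x, y* = 0.
Numerically: x* = 13.3333, y* = 0.

x* = 13.3333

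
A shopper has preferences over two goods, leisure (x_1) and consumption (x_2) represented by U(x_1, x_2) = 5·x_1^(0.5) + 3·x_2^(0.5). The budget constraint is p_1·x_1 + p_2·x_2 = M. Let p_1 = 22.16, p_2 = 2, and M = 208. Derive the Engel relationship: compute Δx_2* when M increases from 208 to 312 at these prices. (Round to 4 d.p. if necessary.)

With the ratio pinned down, the budget gives x_1* = M/(p_1 + p_2·(x_2/x_1)) and x_2* = (x_2/x_1)·x_1*.
Numerically x_2/x_1 = 44.195904, so x_1* = 208/(22.16 + 2·44.195904) = 1.8815 and x_2* = 44.195904·1.8815 = 83.1533.
At M' = 312: x_2* = 124.73. Change: 124.73 − 83.1533 = 41.5767.

Δx_2* = 41.5767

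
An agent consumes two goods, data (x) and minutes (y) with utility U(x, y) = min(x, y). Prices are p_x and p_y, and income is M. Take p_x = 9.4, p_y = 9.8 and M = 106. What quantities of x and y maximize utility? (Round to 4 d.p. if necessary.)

x* = 5.5208, y* = 5.5208

Here 9.4 + 9.8 = 19.2, giving x* = 5.5208 and y* = 5.5208.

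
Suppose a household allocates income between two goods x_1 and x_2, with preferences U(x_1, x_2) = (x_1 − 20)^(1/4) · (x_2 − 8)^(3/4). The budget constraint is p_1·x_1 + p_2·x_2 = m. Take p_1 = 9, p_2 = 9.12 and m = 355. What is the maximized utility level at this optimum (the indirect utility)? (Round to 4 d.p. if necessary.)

V = 6.3973

MRS = (1/3)·(x_2−8)/(x_1−20). Tangency with p_1/p_2 gives x_2−8 = 3·(p_1/p_2)·(x_1−20).
Substituting into the budget: x_1* = 20 + 0.25·(m − 20·p_1 − 8·p_2)/p_1, and x_2* = 8 + 0.75·(…)/p_2.
Discretionary income = 355 − 20·9 − 8·9.12 = 102.04; x_1* = 20 + 0.25·102.04/9 = 22.8344; x_2* = 8 + 0.75·102.04/9.12 = 16.3914.
Utility at the optimum: U(22.8344, 16.3914) = 6.3973.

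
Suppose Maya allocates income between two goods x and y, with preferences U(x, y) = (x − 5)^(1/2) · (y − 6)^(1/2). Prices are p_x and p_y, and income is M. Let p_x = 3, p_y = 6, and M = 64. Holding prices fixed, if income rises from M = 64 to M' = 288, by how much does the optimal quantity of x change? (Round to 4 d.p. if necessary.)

This is Cobb-Douglas in (x−5, y−6): tangency gives 0.5·p_y·(y−6) = 0.5·p_x·(x−5).
Substituting into the budget: x* = 5 + 0.5·(M − 5·p_x − 6·p_y)/p_x, and y* = 6 + 0.5·(…)/p_y.
Discretionary income = 64 − 5·3 − 6·6 = 13; x* = 5 + 0.5·13/3 = 7.1667.
At M' = 288: x* = 44.5. Change: 44.5 − 7.1667 = 37.3333.

Δx* = 37.3333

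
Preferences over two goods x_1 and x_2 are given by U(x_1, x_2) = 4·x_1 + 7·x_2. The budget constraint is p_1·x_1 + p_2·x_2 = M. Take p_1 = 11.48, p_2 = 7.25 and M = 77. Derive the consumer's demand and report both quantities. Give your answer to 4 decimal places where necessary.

Linear utility — the consumer picks whichever good has higher MU/price: 4/11.48 = 0.3484 vs 7/7.25 = 0.9655.
x_2 gives more utility per dollar, so spend all income on x_2: x_2* = M/p_2, x_1* = 0.
Numerically: x_1* = 0, x_2* = 10.6207.

x_1* = 0, x_2* = 10.6207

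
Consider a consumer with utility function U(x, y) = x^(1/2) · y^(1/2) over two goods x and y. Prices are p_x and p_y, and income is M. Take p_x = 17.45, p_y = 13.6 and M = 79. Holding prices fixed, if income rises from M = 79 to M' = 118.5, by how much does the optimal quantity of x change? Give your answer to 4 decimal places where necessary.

Δx* = 1.1318

At p_x=17.45, p_y=13.6, M=79: x* = 0.5·79/17.45 = 2.2636.
At M' = 118.5: x* = 3.3954. Change: 3.3954 − 2.2636 = 1.1318.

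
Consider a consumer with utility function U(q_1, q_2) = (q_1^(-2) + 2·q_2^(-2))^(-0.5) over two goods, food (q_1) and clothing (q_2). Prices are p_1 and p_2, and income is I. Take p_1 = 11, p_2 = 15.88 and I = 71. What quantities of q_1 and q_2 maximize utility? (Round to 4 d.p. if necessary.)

q_1* = 2.4736, q_2* = 2.7576

Numerically q_2/q_1 = 1.114784, so q_1* = 71/(11 + 15.88·1.114784) = 2.4736 and q_2* = 1.114784·2.4736 = 2.7576.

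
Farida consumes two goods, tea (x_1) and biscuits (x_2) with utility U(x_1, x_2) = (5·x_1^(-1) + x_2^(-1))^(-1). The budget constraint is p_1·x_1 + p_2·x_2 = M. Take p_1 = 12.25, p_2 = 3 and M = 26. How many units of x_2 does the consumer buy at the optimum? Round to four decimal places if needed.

MU_x_1 ∝ 5·x_1^(-2), MU_x_2 ∝ x_2^(-2), so MRS = 5·(x_2/x_1)^(2) = p_1/p_2.
Solve for the ratio: x_2/x_1 = [(1/5)·p_1/p_2]^(0.5).
Substitute x_2 = (x_2/x_1)·x_1 into the budget: x_1* = M/(p_1 + p_2·(x_2/x_1)).
Numerically x_2/x_1 = 0.903696, so x_1* = 26/(12.25 + 3·0.903696) = 1.7378 and x_2* = 0.903696·1.7378 = 1.5705.

x_2* = 1.5705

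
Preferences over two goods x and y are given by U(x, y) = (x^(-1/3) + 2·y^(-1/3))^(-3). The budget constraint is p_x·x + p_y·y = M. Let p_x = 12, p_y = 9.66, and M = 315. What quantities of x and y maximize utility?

MRS = MU_x/MU_y = (1/2)·(y/x)^(4/3). Set equal to p_x/p_y.
Hence y/x = (2·p_x/p_y)^(1/(4/3)), i.e. raised to the 0.75 power.
Substitute y = (y/x)·x into the budget: x* = M/(p_x + p_y·(y/x)).
Numerically y/x = 1.978908, so x* = 315/(12 + 9.66·1.978908) = 10.1233 and y* = 1.978908·10.1233 = 20.0331.

x* = 10.1233, y* = 20.0331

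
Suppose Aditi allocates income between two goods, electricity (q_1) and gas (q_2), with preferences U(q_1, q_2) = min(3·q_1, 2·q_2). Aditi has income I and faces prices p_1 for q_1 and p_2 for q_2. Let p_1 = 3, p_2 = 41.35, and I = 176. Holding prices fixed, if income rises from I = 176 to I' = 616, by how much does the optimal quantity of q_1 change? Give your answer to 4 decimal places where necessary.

Δq_1* = 6.7666

Here 2·3 + 3·41.35 = 130.05, giving q_1* = 2.7067.
At I' = 616: q_1* = 9.4733. Change: 9.4733 − 2.7067 = 6.7666.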